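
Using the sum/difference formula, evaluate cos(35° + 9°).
cos(35° + 9°) = cos 35° cos 9° - sin 35° sin 9° = 0.7193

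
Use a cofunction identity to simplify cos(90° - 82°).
cos(90° - 82°) = sin(82°)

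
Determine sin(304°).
sin(304°) = -0.829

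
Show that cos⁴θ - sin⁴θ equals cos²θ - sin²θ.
LHS = (cos²θ - sin²θ)(cos²θ + sin²θ) = (cos²θ - sin²θ) · 1 = cos²θ - sin²θ = RHS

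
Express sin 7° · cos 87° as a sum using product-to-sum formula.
sin 7° cos 87° = (1/2)[sin(7°+87°) + sin(7°-87°)]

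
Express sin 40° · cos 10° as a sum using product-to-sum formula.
sin 40° cos 10° = (1/2)[sin(40°+10°) + sin(40°-10°)]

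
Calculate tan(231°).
tan(231°) = 1.235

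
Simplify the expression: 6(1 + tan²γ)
6(1 + tan²γ) = 6(sec²γ) (using Pythagorean identity)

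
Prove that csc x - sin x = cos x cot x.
LHS = 1/sin x - sin x = (1 - sin²x)/sin x = cos²x/sin x = cos x · (cos x/sin x) = cos x cot x = RHS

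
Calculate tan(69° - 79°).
tan(69° - 79°) = (tan 69° - tan 79°)/(1 + tan 69° tan 79°) = -0.1763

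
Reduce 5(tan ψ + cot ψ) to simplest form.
5(tan ψ + cot ψ) = 5(sec ψ csc ψ) (using Quotient identities)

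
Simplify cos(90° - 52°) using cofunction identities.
cos(90° - 52°) = sin(52°)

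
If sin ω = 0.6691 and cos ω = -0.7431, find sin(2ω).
sin(2ω) = 2 sin ω cos ω = -0.9944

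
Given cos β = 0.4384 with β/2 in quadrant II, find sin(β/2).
sin(β/2) = ±√((1 - cos β)/2); positive since β/2 ∈ QII, so sin(β/2) = 0.5299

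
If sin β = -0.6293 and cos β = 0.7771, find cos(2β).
cos(2β) = cos²β - sin²β = 0.2079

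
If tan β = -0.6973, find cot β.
cot β = 1/tan β = -1.434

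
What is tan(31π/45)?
tan(31π/45) = -1.483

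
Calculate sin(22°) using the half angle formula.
sin(22°) = √((1 - cos 44°)/2) = 0.3746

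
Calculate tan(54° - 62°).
tan(54° - 62°) = (tan 54° - tan 62°)/(1 + tan 54° tan 62°) = -0.1405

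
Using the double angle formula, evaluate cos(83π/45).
cos(83π/45) = cos²83π/90 - sin²83π/90 = 0.8829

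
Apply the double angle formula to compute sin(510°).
sin(510°) = 2 sin 255° cos 255° = 1/2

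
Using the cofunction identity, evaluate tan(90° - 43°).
tan(90° - 43°) = cot(43°) = 1.072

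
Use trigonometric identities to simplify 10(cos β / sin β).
10(cos β / sin β) = 10(cot β) (using Quotient identity)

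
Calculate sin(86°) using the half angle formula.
sin(86°) = √((1 - cos 172°)/2) = 0.9976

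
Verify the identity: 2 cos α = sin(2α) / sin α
RHS = 2 sin α cos α / sin α = 2 cos α = LHS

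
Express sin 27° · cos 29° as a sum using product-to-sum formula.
sin 27° cos 29° = (1/2)[sin(27°+29°) + sin(27°-29°)]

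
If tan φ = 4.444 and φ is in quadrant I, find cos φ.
cos φ = 0.2195 (using tan²φ + 1 = sec²φ)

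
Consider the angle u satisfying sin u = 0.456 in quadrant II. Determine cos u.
cos u = ±√(1 - sin²u) = -0.89 (negative in QII)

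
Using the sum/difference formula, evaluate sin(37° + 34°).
sin(37° + 34°) = sin 37° cos 34° + cos 37° sin 34° = 0.9455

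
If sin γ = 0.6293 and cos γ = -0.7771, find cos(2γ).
cos(2γ) = cos²γ - sin²γ = 0.2079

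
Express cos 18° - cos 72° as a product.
cos 18° - cos 72° = -2 sin(45°) sin(-27°)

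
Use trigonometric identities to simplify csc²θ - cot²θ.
csc²θ - cot²θ = 1 (using Pythagorean identity)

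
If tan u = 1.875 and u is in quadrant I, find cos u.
cos u = 0.4706 (using tan²u + 1 = sec²u)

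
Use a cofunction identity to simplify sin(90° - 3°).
sin(90° - 3°) = cos(3°)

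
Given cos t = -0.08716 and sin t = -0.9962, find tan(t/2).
tan(t/2) = sin t / (1 + cos t) = -1.091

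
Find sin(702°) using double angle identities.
sin(702°) = 2 sin 351° cos 351° = -0.309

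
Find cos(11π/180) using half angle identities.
cos(11π/180) = √((1 + cos 11π/90)/2) = 0.9816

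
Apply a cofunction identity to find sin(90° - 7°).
sin(90° - 7°) = cos(7°) = 0.9925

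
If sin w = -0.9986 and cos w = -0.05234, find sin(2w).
sin(2w) = 2 sin w cos w = 0.1045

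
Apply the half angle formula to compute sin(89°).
sin(89°) = √((1 - cos 178°)/2) = 0.9998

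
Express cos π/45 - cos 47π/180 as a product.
cos π/45 - cos 47π/180 = -2 sin(17π/120) sin(-43π/360)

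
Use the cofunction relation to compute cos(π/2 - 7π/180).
cos(π/2 - 7π/180) = sin(7π/180) = 0.1219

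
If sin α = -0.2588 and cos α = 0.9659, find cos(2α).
cos(2α) = cos²α - sin²α = 0.866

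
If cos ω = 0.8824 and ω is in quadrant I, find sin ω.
sin ω = 0.4705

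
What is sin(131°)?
sin(131°) = 0.7547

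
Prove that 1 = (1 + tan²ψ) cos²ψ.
RHS = sec²ψ · cos²ψ = (1/cos²ψ) · cos²ψ = 1 = LHS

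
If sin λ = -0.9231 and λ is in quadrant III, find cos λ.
cos λ = -0.3846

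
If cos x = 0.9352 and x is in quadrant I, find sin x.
sin x = 0.3541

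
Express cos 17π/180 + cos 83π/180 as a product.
cos 17π/180 + cos 83π/180 = 2 cos(5π/18) cos(-11π/60)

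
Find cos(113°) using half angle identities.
cos(113°) = -√((1 + cos 226°)/2) = -0.3907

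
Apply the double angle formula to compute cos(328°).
cos(328°) = cos²164° - sin²164° = 0.848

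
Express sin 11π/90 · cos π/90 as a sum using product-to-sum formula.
sin 11π/90 cos π/90 = (1/2)[sin(11π/90+π/90) + sin(11π/90-π/90)]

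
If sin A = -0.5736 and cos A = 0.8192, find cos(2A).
cos(2A) = cos²A - sin²A = 0.3421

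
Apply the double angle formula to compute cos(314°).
cos(314°) = cos²157° - sin²157° = 0.6947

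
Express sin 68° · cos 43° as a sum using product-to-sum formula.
sin 68° cos 43° = (1/2)[sin(68°+43°) + sin(68°-43°)]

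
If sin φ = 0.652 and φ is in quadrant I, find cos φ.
cos φ = 0.7582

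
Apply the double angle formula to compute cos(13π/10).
cos(13π/10) = cos²13π/20 - sin²13π/20 = -0.5878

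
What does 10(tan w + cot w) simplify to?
10(tan w + cot w) = 10(sec w csc w) (using Quotient identities)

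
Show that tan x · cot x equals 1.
LHS = (sin x/cos x) · (cos x/sin x) = 1 = RHS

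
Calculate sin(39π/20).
sin(39π/20) = -0.1564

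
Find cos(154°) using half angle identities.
cos(154°) = -√((1 + cos 308°)/2) = -0.8988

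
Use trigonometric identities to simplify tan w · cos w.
tan w · cos w = sin w (using Quotient identity)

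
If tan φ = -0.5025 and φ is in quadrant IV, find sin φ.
sin φ = -0.449 (using tan²φ + 1 = sec²φ)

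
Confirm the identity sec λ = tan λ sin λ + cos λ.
RHS = sin²λ/cos λ + cos λ = (sin²λ + cos²λ)/cos λ = 1/cos λ = sec λ = LHS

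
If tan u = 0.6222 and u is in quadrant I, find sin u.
sin u = 0.5283 (using tan²u + 1 = sec²u)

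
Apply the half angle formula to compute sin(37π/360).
sin(37π/360) = √((1 - cos 37π/180)/2) = 0.3173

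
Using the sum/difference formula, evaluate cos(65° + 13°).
cos(65° + 13°) = cos 65° cos 13° - sin 65° sin 13° = 0.2079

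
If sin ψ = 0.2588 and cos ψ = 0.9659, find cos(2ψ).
cos(2ψ) = cos²ψ - sin²ψ = 0.866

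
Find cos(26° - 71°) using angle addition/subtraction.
cos(26° - 71°) = cos 26° cos 71° + sin 26° sin 71° = √2/2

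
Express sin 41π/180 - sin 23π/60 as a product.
sin 41π/180 - sin 23π/60 = 2 cos(11π/36) sin(-7π/90)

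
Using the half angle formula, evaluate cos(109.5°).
cos(109.5°) = -√((1 + cos 219°)/2) = -0.3338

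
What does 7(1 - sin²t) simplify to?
7(1 - sin²t) = 7(cos²t) (using Pythagorean identity)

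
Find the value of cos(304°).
cos(304°) = 0.5592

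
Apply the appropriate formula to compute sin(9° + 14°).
sin(9° + 14°) = sin 9° cos 14° + cos 9° sin 14° = 0.3907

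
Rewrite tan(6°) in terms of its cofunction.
tan(6°) = cot(90° - 6°) = cot(84°)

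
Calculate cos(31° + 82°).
cos(31° + 82°) = cos 31° cos 82° - sin 31° sin 82° = -0.3907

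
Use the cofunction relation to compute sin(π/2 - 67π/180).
sin(π/2 - 67π/180) = cos(67π/180) = 0.3907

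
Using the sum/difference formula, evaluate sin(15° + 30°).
sin(15° + 30°) = sin 15° cos 30° + cos 15° sin 30° = √2/2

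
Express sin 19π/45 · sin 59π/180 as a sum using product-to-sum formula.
sin 19π/45 sin 59π/180 = (1/2)[cos(19π/45-59π/180) - cos(19π/45+59π/180)]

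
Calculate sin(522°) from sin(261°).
sin(522°) = 2 sin 261° cos 261° = 0.309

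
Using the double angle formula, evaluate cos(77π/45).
cos(77π/45) = cos²77π/90 - sin²77π/90 = 0.6157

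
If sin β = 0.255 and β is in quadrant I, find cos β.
cos β = 0.9669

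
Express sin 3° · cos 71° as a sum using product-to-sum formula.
sin 3° cos 71° = (1/2)[sin(3°+71°) + sin(3°-71°)]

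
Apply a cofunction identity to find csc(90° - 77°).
csc(90° - 77°) = sec(77°) = 4.445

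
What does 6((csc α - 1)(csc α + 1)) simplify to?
6((csc α - 1)(csc α + 1)) = 6(cot²α) (using Diff. of squares)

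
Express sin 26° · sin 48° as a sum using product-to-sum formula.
sin 26° sin 48° = (1/2)[cos(26°-48°) - cos(26°+48°)]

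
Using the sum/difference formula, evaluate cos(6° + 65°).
cos(6° + 65°) = cos 6° cos 65° - sin 6° sin 65° = 0.3256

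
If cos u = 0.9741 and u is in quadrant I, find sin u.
sin u = 0.2261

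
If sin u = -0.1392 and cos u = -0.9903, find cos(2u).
cos(2u) = cos²u - sin²u = 0.9613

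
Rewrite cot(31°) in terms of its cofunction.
cot(31°) = tan(90° - 31°) = tan(59°)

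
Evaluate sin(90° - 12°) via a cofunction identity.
sin(90° - 12°) = cos(12°) = 0.9781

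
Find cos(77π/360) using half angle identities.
cos(77π/360) = √((1 + cos 77π/180)/2) = 0.7826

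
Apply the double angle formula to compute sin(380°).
sin(380°) = 2 sin 190° cos 190° = 0.342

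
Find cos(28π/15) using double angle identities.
cos(28π/15) = cos²14π/15 - sin²14π/15 = 0.9135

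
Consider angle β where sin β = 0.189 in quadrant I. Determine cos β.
cos β = √(1 - sin²β) = 0.982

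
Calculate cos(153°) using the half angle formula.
cos(153°) = -√((1 + cos 306°)/2) = -0.891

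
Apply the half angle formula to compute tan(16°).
tan(16°) = sin 32° / (1 + cos 32°) = 0.2867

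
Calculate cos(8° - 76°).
cos(8° - 76°) = cos 8° cos 76° + sin 8° sin 76° = 0.3746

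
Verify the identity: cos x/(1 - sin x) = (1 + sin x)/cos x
RHS = (1 + sin x)(1 - sin x) / (cos x(1 - sin x)) = (1 - sin²x) / (cos x(1 - sin x)) = cos²x / (cos x(1 - sin x)) = cos x/(1 - sin x) = LHS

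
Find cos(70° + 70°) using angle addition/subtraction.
cos(70° + 70°) = cos 70° cos 70° - sin 70° sin 70° = -0.766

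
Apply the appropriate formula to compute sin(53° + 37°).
sin(53° + 37°) = sin 53° cos 37° + cos 53° sin 37° = 1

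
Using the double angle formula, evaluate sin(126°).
sin(126°) = 2 sin 63° cos 63° = 0.809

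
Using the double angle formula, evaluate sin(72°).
sin(72°) = 2 sin 36° cos 36° = 0.9511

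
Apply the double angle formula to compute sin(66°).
sin(66°) = 2 sin 33° cos 33° = 0.9135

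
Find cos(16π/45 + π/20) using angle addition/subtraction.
cos(16π/45 + π/20) = cos 16π/45 cos π/20 - sin 16π/45 sin π/20 = 0.2924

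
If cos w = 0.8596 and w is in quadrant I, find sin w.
sin w = 0.511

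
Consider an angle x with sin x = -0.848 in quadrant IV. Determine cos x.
cos x = √(1 - sin²x) = 0.53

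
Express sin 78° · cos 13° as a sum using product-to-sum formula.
sin 78° cos 13° = (1/2)[sin(78°+13°) + sin(78°-13°)]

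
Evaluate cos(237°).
cos(237°) = -0.5446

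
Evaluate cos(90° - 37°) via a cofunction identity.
cos(90° - 37°) = sin(37°) = 0.6018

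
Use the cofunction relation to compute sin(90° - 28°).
sin(90° - 28°) = cos(28°) = 0.8829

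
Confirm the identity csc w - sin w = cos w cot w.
LHS = 1/sin w - sin w = (1 - sin²w)/sin w = cos²w/sin w = cos w · (cos w/sin w) = cos w cot w = RHS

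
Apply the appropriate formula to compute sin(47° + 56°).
sin(47° + 56°) = sin 47° cos 56° + cos 47° sin 56° = 0.9744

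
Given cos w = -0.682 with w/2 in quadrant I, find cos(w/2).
cos(w/2) = ±√((1 + cos w)/2); positive since w/2 ∈ QI, so cos(w/2) = 0.3987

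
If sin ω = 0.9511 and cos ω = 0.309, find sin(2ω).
sin(2ω) = 2 sin ω cos ω = 0.5878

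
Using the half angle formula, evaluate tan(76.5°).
tan(76.5°) = sin 153° / (1 + cos 153°) = 4.165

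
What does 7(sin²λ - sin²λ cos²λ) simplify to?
7(sin²λ - sin²λ cos²λ) = 7(sin⁴λ) (using Factoring)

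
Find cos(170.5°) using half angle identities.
cos(170.5°) = -√((1 + cos 341°)/2) = -0.9863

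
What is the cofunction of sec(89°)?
sec(89°) = csc(90° - 89°) = csc(1°)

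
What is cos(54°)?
cos(54°) = 0.5878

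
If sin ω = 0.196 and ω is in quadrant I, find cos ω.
cos ω = 0.9806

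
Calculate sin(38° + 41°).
sin(38° + 41°) = sin 38° cos 41° + cos 38° sin 41° = 0.9816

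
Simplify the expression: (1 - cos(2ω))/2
(1 - cos(2ω))/2 = sin²ω (using Power reduction)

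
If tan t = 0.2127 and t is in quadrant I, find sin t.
sin t = 0.208 (using tan²t + 1 = sec²t)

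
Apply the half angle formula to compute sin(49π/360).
sin(49π/360) = √((1 - cos 49π/180)/2) = 0.4147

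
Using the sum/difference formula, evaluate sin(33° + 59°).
sin(33° + 59°) = sin 33° cos 59° + cos 33° sin 59° = 0.9994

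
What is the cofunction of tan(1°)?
tan(1°) = cot(90° - 1°) = cot(89°)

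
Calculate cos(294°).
cos(294°) = 0.4067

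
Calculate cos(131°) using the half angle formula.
cos(131°) = -√((1 + cos 262°)/2) = -0.6561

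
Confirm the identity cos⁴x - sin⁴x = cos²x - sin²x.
LHS = (cos²x - sin²x)(cos²x + sin²x) = (cos²x - sin²x) · 1 = cos²x - sin²x = RHS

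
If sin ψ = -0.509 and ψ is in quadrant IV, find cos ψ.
cos ψ = 0.8608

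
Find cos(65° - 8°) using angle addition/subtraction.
cos(65° - 8°) = cos 65° cos 8° + sin 65° sin 8° = 0.5446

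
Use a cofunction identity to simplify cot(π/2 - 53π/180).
cot(π/2 - 53π/180) = tan(53π/180)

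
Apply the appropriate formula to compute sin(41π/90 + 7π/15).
sin(41π/90 + 7π/15) = sin 41π/90 cos 7π/15 + cos 41π/90 sin 7π/15 = 0.2419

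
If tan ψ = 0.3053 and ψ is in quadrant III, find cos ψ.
cos ψ = -0.9564 (using tan²ψ + 1 = sec²ψ)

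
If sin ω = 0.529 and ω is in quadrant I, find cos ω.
cos ω = 0.8486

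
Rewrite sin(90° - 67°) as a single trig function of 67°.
sin(90° - 67°) = cos(67°)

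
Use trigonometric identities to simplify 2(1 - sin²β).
2(1 - sin²β) = 2(cos²β) (using Pythagorean identity)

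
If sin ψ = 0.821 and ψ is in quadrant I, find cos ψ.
cos ψ = 0.5709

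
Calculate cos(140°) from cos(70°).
cos(140°) = cos²70° - sin²70° = -0.766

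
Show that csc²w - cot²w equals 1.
LHS = 1/sin²w - cos²w/sin²w = (1 - cos²w)/sin²w = sin²w/sin²w = 1 = RHS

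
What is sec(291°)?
sec(291°) = 2.79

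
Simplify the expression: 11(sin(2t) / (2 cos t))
11(sin(2t) / (2 cos t)) = 11(sin t) (using Double angle)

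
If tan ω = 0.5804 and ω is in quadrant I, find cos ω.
cos ω = 0.8649 (using tan²ω + 1 = sec²ω)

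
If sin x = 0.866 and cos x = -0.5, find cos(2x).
cos(2x) = cos²x - sin²x = -0.5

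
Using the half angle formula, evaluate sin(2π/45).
sin(2π/45) = √((1 - cos 4π/45)/2) = 0.1392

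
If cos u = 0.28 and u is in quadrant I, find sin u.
sin u = 0.96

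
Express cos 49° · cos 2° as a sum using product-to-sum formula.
cos 49° cos 2° = (1/2)[cos(49°-2°) + cos(49°+2°)]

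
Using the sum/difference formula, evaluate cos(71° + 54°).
cos(71° + 54°) = cos 71° cos 54° - sin 71° sin 54° = -0.5736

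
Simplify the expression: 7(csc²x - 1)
7(csc²x - 1) = 7(cot²x) (using Pythagorean identity)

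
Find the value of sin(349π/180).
sin(349π/180) = -0.1908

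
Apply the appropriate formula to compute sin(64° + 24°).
sin(64° + 24°) = sin 64° cos 24° + cos 64° sin 24° = 0.9994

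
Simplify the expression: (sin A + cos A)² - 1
(sin A + cos A)² - 1 = sin(2A) (using Pythagorean + double angle)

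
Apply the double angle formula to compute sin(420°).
sin(420°) = 2 sin 210° cos 210° = √3/2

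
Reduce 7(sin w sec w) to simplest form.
7(sin w sec w) = 7(tan w) (using Reciprocal + quotient)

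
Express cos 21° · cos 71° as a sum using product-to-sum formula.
cos 21° cos 71° = (1/2)[cos(21°-71°) + cos(21°+71°)]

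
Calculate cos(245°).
cos(245°) = -0.4226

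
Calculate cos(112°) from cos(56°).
cos(112°) = cos²56° - sin²56° = -0.3746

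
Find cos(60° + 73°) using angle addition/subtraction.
cos(60° + 73°) = cos 60° cos 73° - sin 60° sin 73° = -0.682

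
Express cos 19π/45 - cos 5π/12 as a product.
cos 19π/45 - cos 5π/12 = -2 sin(151π/360) sin(π/360)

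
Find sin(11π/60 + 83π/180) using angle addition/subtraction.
sin(11π/60 + 83π/180) = sin 11π/60 cos 83π/180 + cos 11π/60 sin 83π/180 = 0.8988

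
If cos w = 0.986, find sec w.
sec w = 1/cos w = 1.014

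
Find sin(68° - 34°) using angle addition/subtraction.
sin(68° - 34°) = sin 68° cos 34° - cos 68° sin 34° = 0.5592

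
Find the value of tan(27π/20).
tan(27π/20) = 1.963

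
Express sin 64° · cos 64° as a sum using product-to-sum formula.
sin 64° cos 64° = (1/2)[sin(64°+64°) + sin(64°-64°)]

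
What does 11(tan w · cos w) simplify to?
11(tan w · cos w) = 11(sin w) (using Quotient identity)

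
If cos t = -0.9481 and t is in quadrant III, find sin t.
sin t = -0.318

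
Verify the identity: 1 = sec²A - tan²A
RHS = 1/cos²A - sin²A/cos²A = (1 - sin²A)/cos²A = cos²A/cos²A = 1 = LHS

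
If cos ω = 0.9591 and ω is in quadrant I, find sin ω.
sin ω = 0.2831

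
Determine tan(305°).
tan(305°) = -1.428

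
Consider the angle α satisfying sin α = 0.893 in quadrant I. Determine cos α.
cos α = √(1 - sin²α) = 0.4501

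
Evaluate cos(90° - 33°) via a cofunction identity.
cos(90° - 33°) = sin(33°) = 0.5446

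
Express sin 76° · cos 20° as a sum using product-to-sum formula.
sin 76° cos 20° = (1/2)[sin(76°+20°) + sin(76°-20°)]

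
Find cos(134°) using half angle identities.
cos(134°) = -√((1 + cos 268°)/2) = -0.6947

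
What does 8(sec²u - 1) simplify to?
8(sec²u - 1) = 8(tan²u) (using Pythagorean identity)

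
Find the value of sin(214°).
sin(214°) = -0.5592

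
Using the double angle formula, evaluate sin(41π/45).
sin(41π/45) = 2 sin 41π/90 cos 41π/90 = 0.2756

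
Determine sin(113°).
sin(113°) = 0.9205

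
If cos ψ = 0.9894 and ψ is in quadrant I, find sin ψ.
sin ψ = 0.1452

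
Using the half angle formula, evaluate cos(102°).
cos(102°) = -√((1 + cos 204°)/2) = -0.2079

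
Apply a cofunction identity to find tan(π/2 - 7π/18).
tan(π/2 - 7π/18) = cot(7π/18) = 0.364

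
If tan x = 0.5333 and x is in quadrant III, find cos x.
cos x = -0.8824 (using tan²x + 1 = sec²x)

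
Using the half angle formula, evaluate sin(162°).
sin(162°) = √((1 - cos 324°)/2) = 0.309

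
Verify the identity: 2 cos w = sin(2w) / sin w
RHS = 2 sin w cos w / sin w = 2 cos w = LHS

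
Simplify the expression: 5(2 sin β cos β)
5(2 sin β cos β) = 5(sin(2β)) (using Double angle)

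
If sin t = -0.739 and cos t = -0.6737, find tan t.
tan t = sin t / cos t = 1.097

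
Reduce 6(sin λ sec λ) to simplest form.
6(sin λ sec λ) = 6(tan λ) (using Reciprocal + quotient)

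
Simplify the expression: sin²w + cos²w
sin²w + cos²w = 1 (using Pythagorean identity)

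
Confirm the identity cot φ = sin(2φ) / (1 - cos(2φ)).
RHS = 2 sin φ cos φ / (2sin²φ) = cos φ/sin φ = cot φ = LHS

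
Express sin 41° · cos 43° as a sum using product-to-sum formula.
sin 41° cos 43° = (1/2)[sin(41°+43°) + sin(41°-43°)]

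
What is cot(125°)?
cot(125°) = -0.7002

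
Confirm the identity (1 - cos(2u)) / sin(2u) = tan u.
LHS = 2sin²u / (2 sin u cos u) = sin u/cos u = tan u = RHS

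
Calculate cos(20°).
cos(20°) = 0.9397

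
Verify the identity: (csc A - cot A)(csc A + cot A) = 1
LHS = csc²A - cot²A = (1 + cot²A) - cot²A = 1 = RHS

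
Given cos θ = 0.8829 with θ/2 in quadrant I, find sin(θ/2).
sin(θ/2) = ±√((1 - cos θ)/2); positive since θ/2 ∈ QI, so sin(θ/2) = 0.242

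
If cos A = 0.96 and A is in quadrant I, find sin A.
sin A = 0.28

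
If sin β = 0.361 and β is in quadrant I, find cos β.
cos β = 0.9326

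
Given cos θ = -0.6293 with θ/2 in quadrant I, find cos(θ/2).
cos(θ/2) = ±√((1 + cos θ)/2); positive since θ/2 ∈ QI, so cos(θ/2) = 0.4305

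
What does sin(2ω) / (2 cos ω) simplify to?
sin(2ω) / (2 cos ω) = sin ω (using Double angle)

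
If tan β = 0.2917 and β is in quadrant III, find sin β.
sin β = -0.28 (using tan²β + 1 = sec²β)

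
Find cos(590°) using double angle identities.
cos(590°) = 1 - 2sin²295° = -0.6428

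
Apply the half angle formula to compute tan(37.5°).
tan(37.5°) = sin 75° / (1 + cos 75°) = 0.7673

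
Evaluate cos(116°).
cos(116°) = -0.4384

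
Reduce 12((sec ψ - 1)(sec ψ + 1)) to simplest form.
12((sec ψ - 1)(sec ψ + 1)) = 12(tan²ψ) (using Diff. of squares)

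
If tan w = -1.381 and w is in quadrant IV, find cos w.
cos w = 0.5865 (using tan²w + 1 = sec²w)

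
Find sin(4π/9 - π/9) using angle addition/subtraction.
sin(4π/9 - π/9) = sin 4π/9 cos π/9 - cos 4π/9 sin π/9 = √3/2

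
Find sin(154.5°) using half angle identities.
sin(154.5°) = √((1 - cos 309°)/2) = 0.4305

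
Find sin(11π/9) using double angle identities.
sin(11π/9) = 2 sin 11π/18 cos 11π/18 = -0.6428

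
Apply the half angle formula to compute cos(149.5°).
cos(149.5°) = -√((1 + cos 299°)/2) = -0.8616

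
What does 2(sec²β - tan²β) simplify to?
2(sec²β - tan²β) = 2 (using Pythagorean identity)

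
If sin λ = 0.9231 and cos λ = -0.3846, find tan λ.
tan λ = sin λ / cos λ = -2.4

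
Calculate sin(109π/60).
sin(109π/60) = -0.5446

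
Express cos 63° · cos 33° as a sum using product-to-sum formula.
cos 63° cos 33° = (1/2)[cos(63°-33°) + cos(63°+33°)]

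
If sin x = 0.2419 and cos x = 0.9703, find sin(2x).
sin(2x) = 2 sin x cos x = 0.4694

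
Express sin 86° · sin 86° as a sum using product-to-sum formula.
sin 86° sin 86° = (1/2)[cos(86°-86°) - cos(86°+86°)]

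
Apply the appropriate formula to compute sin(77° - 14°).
sin(77° - 14°) = sin 77° cos 14° - cos 77° sin 14° = 0.891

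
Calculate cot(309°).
cot(309°) = -0.8098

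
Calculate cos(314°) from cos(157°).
cos(314°) = cos²157° - sin²157° = 0.6947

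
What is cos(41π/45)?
cos(41π/45) = -0.9613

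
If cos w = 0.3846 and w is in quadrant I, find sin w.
sin w = 0.9231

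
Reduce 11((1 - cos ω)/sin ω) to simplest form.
11((1 - cos ω)/sin ω) = 11(tan(ω/2)) (using Half angle)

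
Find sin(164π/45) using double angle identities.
sin(164π/45) = 2 sin 82π/45 cos 82π/45 = -0.8988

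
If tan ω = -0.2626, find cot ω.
cot ω = 1/tan ω = -3.808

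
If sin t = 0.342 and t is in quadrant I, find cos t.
cos t = 0.9397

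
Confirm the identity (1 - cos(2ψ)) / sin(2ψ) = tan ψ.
LHS = 2sin²ψ / (2 sin ψ cos ψ) = sin ψ/cos ψ = tan ψ = RHS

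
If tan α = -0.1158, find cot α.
cot α = 1/tan α = -8.636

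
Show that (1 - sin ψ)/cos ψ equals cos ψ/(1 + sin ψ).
LHS = (1 - sin ψ)(1 + sin ψ) / (cos ψ(1 + sin ψ)) = (1 - sin²ψ) / (cos ψ(1 + sin ψ)) = cos²ψ / (cos ψ(1 + sin ψ)) = cos ψ/(1 + sin ψ) = RHS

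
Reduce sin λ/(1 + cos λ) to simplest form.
sin λ/(1 + cos λ) = tan(λ/2) (using Half angle)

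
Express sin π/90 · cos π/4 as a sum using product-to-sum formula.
sin π/90 cos π/4 = (1/2)[sin(π/90+π/4) + sin(π/90-π/4)]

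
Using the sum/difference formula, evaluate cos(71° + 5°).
cos(71° + 5°) = cos 71° cos 5° - sin 71° sin 5° = 0.2419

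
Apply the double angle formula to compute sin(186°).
sin(186°) = 2 sin 93° cos 93° = -0.1045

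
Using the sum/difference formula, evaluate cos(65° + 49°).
cos(65° + 49°) = cos 65° cos 49° - sin 65° sin 49° = -0.4067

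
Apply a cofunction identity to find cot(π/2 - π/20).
cot(π/2 - π/20) = tan(π/20) = 0.1584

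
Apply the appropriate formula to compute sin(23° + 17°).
sin(23° + 17°) = sin 23° cos 17° + cos 23° sin 17° = 0.6428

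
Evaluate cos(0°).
cos(0°) = 1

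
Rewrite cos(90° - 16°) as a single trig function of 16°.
cos(90° - 16°) = sin(16°)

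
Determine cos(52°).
cos(52°) = 0.6157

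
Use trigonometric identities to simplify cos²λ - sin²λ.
cos²λ - sin²λ = cos(2λ) (using Double angle)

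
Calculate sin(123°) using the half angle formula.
sin(123°) = √((1 - cos 246°)/2) = 0.8387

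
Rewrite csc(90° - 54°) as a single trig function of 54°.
csc(90° - 54°) = sec(54°)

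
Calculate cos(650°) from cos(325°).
cos(650°) = cos²325° - sin²325° = 0.342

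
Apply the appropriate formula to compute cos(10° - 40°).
cos(10° - 40°) = cos 10° cos 40° + sin 10° sin 40° = √3/2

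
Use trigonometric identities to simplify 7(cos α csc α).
7(cos α csc α) = 7(cot α) (using Reciprocal + quotient)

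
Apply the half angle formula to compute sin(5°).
sin(5°) = √((1 - cos 10°)/2) = 0.08716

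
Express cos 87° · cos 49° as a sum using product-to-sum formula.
cos 87° cos 49° = (1/2)[cos(87°-49°) + cos(87°+49°)]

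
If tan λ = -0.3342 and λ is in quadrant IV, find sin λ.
sin λ = -0.317 (using tan²λ + 1 = sec²λ)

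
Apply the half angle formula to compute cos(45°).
cos(45°) = √((1 + cos 90°)/2) = √2/2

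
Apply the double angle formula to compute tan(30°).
tan(30°) = 2 tan 15° / (1 - tan²15°) = √3/3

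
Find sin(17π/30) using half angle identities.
sin(17π/30) = √((1 - cos 17π/15)/2) = 0.9781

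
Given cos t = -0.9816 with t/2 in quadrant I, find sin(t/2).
sin(t/2) = ±√((1 - cos t)/2); positive since t/2 ∈ QI, so sin(t/2) = 0.9954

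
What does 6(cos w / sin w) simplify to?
6(cos w / sin w) = 6(cot w) (using Quotient identity)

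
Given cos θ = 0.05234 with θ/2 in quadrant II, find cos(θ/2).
cos(θ/2) = ±√((1 + cos θ)/2); negative since θ/2 ∈ QII, so cos(θ/2) = -0.7254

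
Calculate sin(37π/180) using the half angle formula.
sin(37π/180) = √((1 - cos 37π/90)/2) = 0.6018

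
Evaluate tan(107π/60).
tan(107π/60) = -0.8098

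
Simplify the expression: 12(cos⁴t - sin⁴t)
12(cos⁴t - sin⁴t) = 12(cos(2t)) (using Factoring + double angle)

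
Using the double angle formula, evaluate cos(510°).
cos(510°) = cos²255° - sin²255° = -√3/2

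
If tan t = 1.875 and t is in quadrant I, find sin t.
sin t = 0.8824 (using tan²t + 1 = sec²t)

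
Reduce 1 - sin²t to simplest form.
1 - sin²t = cos²t (using Pythagorean identity)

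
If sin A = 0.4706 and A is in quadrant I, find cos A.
cos A = 0.8823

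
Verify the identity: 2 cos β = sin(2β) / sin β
RHS = 2 sin β cos β / sin β = 2 cos β = LHS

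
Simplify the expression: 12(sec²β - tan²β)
12(sec²β - tan²β) = 12 (using Pythagorean identity)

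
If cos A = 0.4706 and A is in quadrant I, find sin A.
sin A = 0.8823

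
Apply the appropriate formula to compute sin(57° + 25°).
sin(57° + 25°) = sin 57° cos 25° + cos 57° sin 25° = 0.9903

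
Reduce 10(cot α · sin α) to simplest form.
10(cot α · sin α) = 10(cos α) (using Quotient identity)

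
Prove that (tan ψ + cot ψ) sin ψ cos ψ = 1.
LHS = (sin ψ/cos ψ + cos ψ/sin ψ) sin ψ cos ψ = ((sin²ψ + cos²ψ)/(sin ψ cos ψ)) · sin ψ cos ψ = sin²ψ + cos²ψ = 1 = RHS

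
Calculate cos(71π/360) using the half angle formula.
cos(71π/360) = √((1 + cos 71π/180)/2) = 0.8141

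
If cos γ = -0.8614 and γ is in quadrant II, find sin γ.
sin γ = 0.5079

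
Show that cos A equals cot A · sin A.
RHS = (cos A/sin A) · sin A = cos A = LHS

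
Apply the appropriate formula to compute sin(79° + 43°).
sin(79° + 43°) = sin 79° cos 43° + cos 79° sin 43° = 0.848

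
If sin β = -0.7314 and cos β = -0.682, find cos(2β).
cos(2β) = cos²β - sin²β = -0.06982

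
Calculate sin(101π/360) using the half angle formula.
sin(101π/360) = √((1 - cos 101π/180)/2) = 0.7716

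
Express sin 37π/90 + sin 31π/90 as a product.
sin 37π/90 + sin 31π/90 = 2 sin(17π/45) cos(π/30)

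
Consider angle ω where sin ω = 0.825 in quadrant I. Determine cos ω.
cos ω = √(1 - sin²ω) = 0.5651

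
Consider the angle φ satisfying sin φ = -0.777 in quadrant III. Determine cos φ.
cos φ = ±√(1 - sin²φ) = -0.6295 (negative in QIII)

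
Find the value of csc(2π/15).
csc(2π/15) = 2.459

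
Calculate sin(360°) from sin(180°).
sin(360°) = 2 sin 180° cos 180° = 0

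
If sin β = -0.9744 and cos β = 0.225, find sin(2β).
sin(2β) = 2 sin β cos β = -0.4385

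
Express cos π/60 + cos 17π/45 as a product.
cos π/60 + cos 17π/45 = 2 cos(71π/360) cos(-13π/72)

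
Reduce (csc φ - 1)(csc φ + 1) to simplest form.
(csc φ - 1)(csc φ + 1) = cot²φ (using Diff. of squares)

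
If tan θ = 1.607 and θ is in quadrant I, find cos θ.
cos θ = 0.5283 (using tan²θ + 1 = sec²θ)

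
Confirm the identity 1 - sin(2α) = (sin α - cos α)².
RHS = sin²α - 2 sin α cos α + cos²α = (sin²α + cos²α) - 2 sin α cos α = 1 - sin(2α) = LHS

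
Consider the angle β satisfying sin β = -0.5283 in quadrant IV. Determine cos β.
cos β = √(1 - sin²β) = 0.8491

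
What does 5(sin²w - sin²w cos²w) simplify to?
5(sin²w - sin²w cos²w) = 5(sin⁴w) (using Factoring)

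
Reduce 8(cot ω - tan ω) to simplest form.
8(cot ω - tan ω) = 8(2 cot(2ω)) (using Double angle)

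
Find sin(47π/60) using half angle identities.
sin(47π/60) = √((1 - cos 47π/30)/2) = 0.6293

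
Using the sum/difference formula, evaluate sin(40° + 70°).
sin(40° + 70°) = sin 40° cos 70° + cos 40° sin 70° = 0.9397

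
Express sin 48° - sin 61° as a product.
sin 48° - sin 61° = 2 cos(54.5°) sin(-6.5°)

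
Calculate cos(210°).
cos(210°) = -√3/2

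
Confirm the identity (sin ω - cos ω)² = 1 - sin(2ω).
LHS = sin²ω - 2 sin ω cos ω + cos²ω = (sin²ω + cos²ω) - 2 sin ω cos ω = 1 - sin(2ω) = RHS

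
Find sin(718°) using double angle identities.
sin(718°) = 2 sin 359° cos 359° = -0.0349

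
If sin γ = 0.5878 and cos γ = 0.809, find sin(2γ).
sin(2γ) = 2 sin γ cos γ = 0.9511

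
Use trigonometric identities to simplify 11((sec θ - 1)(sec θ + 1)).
11((sec θ - 1)(sec θ + 1)) = 11(tan²θ) (using Diff. of squares)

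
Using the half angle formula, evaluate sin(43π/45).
sin(43π/45) = √((1 - cos 86π/45)/2) = 0.1392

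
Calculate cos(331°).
cos(331°) = 0.8746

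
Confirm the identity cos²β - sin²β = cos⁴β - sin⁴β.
RHS = (cos²β - sin²β)(cos²β + sin²β) = (cos²β - sin²β) · 1 = cos²β - sin²β = LHS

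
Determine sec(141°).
sec(141°) = -1.287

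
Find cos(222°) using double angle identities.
cos(222°) = cos²111° - sin²111° = -0.7431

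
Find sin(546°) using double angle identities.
sin(546°) = 2 sin 273° cos 273° = -0.1045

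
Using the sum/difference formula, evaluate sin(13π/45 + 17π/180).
sin(13π/45 + 17π/180) = sin 13π/45 cos 17π/180 + cos 13π/45 sin 17π/180 = 0.9336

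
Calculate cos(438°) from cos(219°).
cos(438°) = cos²219° - sin²219° = 0.2079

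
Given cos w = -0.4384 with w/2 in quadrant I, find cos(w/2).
cos(w/2) = ±√((1 + cos w)/2); positive since w/2 ∈ QI, so cos(w/2) = 0.5299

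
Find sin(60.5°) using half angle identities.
sin(60.5°) = √((1 - cos 121°)/2) = 0.8704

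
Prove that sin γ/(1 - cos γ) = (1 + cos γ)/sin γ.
LHS = sin γ(1 + cos γ) / ((1 - cos γ)(1 + cos γ)) = sin γ(1 + cos γ) / (1 - cos²γ) = sin γ(1 + cos γ) / sin²γ = (1 + cos γ)/sin γ = RHS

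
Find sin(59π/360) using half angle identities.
sin(59π/360) = √((1 - cos 59π/180)/2) = 0.4924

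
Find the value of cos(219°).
cos(219°) = -0.7771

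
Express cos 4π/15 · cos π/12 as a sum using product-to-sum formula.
cos 4π/15 cos π/12 = (1/2)[cos(4π/15-π/12) + cos(4π/15+π/12)]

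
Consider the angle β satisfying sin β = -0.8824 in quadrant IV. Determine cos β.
cos β = √(1 - sin²β) = 0.4705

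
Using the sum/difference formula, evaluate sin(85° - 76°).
sin(85° - 76°) = sin 85° cos 76° - cos 85° sin 76° = 0.1564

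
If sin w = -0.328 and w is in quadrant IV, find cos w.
cos w = 0.9447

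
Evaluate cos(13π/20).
cos(13π/20) = -0.454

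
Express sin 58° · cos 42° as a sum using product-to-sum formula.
sin 58° cos 42° = (1/2)[sin(58°+42°) + sin(58°-42°)]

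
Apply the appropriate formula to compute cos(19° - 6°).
cos(19° - 6°) = cos 19° cos 6° + sin 19° sin 6° = 0.9744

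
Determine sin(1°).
sin(1°) = 0.01745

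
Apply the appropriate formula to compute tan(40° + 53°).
tan(40° + 53°) = (tan 40° + tan 53°)/(1 - tan 40° tan 53°) = -19.08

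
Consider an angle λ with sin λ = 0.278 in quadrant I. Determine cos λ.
cos λ = √(1 - sin²λ) = 0.9606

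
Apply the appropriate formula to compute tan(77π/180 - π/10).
tan(77π/180 - π/10) = (tan 77π/180 - tan π/10)/(1 + tan 77π/180 tan π/10) = 1.664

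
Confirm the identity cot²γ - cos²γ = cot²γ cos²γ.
LHS = cos²γ/sin²γ - cos²γ = cos²γ(1/sin²γ - 1) = cos²γ · (1 - sin²γ)/sin²γ = cos²γ · cos²γ/sin²γ = cos²γ · cot²γ = RHS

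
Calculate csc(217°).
csc(217°) = -1.662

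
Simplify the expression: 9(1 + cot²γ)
9(1 + cot²γ) = 9(csc²γ) (using Pythagorean identity)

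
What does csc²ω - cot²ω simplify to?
csc²ω - cot²ω = 1 (using Pythagorean identity)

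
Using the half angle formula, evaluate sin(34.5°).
sin(34.5°) = √((1 - cos 69°)/2) = 0.5664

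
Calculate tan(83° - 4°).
tan(83° - 4°) = (tan 83° - tan 4°)/(1 + tan 83° tan 4°) = 5.145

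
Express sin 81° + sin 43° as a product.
sin 81° + sin 43° = 2 sin(62°) cos(19°)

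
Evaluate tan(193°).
tan(193°) = 0.2309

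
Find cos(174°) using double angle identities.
cos(174°) = cos²87° - sin²87° = -0.9945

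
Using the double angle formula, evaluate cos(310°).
cos(310°) = cos²155° - sin²155° = 0.6428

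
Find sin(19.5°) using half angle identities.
sin(19.5°) = √((1 - cos 39°)/2) = 0.3338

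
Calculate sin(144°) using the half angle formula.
sin(144°) = √((1 - cos 288°)/2) = 0.5878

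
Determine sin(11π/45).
sin(11π/45) = 0.6947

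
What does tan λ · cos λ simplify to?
tan λ · cos λ = sin λ (using Quotient identity)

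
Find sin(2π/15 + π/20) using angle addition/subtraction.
sin(2π/15 + π/20) = sin 2π/15 cos π/20 + cos 2π/15 sin π/20 = 0.5446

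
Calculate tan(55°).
tan(55°) = 1.428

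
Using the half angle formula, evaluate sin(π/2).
sin(π/2) = √((1 - cos π)/2) = 1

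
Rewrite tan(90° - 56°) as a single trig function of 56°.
tan(90° - 56°) = cot(56°)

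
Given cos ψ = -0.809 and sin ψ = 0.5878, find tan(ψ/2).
tan(ψ/2) = sin ψ / (1 + cos ψ) = 3.077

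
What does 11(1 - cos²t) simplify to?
11(1 - cos²t) = 11(sin²t) (using Pythagorean identity)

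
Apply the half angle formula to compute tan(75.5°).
tan(75.5°) = sin 151° / (1 + cos 151°) = 3.867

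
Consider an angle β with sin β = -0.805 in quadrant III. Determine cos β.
cos β = ±√(1 - sin²β) = -0.5933 (negative in QIII)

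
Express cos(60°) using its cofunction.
cos(60°) = sin(90° - 60°) = sin(30°)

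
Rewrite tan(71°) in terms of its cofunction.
tan(71°) = cot(90° - 71°) = cot(19°)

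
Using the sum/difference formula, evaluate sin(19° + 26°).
sin(19° + 26°) = sin 19° cos 26° + cos 19° sin 26° = √2/2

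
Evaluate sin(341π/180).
sin(341π/180) = -0.3256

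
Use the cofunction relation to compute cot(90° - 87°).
cot(90° - 87°) = tan(87°) = 19.08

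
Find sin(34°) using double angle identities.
sin(34°) = 2 sin 17° cos 17° = 0.5592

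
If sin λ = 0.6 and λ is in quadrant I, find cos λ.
cos λ = 0.8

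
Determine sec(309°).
sec(309°) = 1.589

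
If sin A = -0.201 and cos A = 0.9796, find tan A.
tan A = sin A / cos A = -0.2052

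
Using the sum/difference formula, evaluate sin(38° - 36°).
sin(38° - 36°) = sin 38° cos 36° - cos 38° sin 36° = 0.0349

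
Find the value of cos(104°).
cos(104°) = -0.2419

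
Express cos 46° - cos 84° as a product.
cos 46° - cos 84° = -2 sin(65°) sin(-19°)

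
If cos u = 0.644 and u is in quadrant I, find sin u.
sin u = 0.765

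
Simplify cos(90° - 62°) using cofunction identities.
cos(90° - 62°) = sin(62°)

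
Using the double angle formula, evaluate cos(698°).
cos(698°) = cos²349° - sin²349° = 0.9272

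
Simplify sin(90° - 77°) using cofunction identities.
sin(90° - 77°) = cos(77°)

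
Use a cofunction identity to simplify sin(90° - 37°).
sin(90° - 37°) = cos(37°)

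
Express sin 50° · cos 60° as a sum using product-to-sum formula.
sin 50° cos 60° = (1/2)[sin(50°+60°) + sin(50°-60°)]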